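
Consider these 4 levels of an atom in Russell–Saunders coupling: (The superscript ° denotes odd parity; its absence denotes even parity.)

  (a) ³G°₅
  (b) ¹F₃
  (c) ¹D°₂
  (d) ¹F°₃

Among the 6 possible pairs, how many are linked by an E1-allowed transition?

2

(a)–(b): forbidden (ΔS, ΔJ).
(a)–(c): forbidden (parity, ΔS, ΔL, ΔJ).
(a)–(d): forbidden (parity, ΔS, ΔJ).
(b)–(c): allowed.
(b)–(d): allowed.
(c)–(d): forbidden (parity).
Allowed pairs: 2 of 6.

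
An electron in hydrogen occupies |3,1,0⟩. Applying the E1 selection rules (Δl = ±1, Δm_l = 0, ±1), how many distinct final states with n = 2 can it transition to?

E1 requires Δl = ±1, so l_f ∈ {0, 2}; with 0 ≤ l_f ≤ n_f−1 = 1, the allowed l_f values are {0}.
For l_f = 0: m_f ∈ {m_i−1, m_i, m_i+1} ∩ [−0, 0] = {0} → 1 state.
Total: 1.

1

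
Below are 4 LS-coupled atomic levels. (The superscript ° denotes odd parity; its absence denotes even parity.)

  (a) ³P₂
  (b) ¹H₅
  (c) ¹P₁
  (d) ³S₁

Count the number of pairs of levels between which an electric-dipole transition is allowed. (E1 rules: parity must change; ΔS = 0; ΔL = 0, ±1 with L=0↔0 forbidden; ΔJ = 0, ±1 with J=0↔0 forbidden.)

(a)–(b): forbidden (parity, ΔS, ΔL, ΔJ).
(a)–(c): forbidden (parity, ΔS).
(a)–(d): forbidden (parity).
(b)–(c): forbidden (parity, ΔL, ΔJ).
(b)–(d): forbidden (parity, ΔS, ΔL, ΔJ).
(c)–(d): forbidden (parity, ΔS).
Allowed pairs: 0 of 6.

0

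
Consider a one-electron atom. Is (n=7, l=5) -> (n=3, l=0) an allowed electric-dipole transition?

forbidden

Δl = 0 − 5 = -5; the E1 rule Δl = ±1 is fails.
The transition is electric-dipole forbidden.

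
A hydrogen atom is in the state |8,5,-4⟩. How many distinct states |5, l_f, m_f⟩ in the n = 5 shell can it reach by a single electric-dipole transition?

E1 requires Δl = ±1, so l_f ∈ {4, 6}; with 0 ≤ l_f ≤ n_f−1 = 4, the allowed l_f values are {4}.
For l_f = 4: m_f ∈ {m_i−1, m_i, m_i+1} ∩ [−4, 4] = {-4, -3} → 2 states.
Total: 2.

2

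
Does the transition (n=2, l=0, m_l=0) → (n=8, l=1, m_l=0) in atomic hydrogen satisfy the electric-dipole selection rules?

l: 0 → 1 (Δl = +1). Δl = ±1 ok.
Δm_l = 0 − (0) = +0. E1 requires Δm_l = 0, ±1: ok.
All E1 selection rules are satisfied.

allowed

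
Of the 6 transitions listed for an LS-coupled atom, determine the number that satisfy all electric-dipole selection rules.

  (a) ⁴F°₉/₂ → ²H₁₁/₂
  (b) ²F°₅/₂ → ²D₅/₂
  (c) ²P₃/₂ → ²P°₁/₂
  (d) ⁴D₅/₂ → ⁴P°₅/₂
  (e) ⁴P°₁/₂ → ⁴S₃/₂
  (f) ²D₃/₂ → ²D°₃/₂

5

(a) forbidden (ΔS, ΔL fail)
(b) allowed
(c) allowed
(d) allowed
(e) allowed
(f) allowed
Total allowed: 5 of 6.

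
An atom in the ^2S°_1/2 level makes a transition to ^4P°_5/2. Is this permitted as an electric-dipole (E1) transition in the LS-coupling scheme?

forbidden

Reading off the term symbols: S 1/2→3/2, L 0→1, J 1/2→5/2, parity odd→odd.
Parity must change: odd → odd — fails.
ΔS = 0: S: 1/2 → 3/2 — fails.
ΔL = 0, ±1 (not L=0↔0): L: 0 → 1, ΔL = +1 — ok.
ΔJ = 0, ±1 (not J=0↔0): J: 1/2 → 5/2, ΔJ = +2 — fails.
Rule(s) violated: parity, ΔS, ΔJ.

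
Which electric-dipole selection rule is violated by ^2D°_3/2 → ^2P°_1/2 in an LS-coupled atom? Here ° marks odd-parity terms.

parity

Initial level: S=1/2, L=2, J=3/2, parity odd. Final level: S=1/2, L=1, J=1/2, parity odd.
Parity must change: odd → odd — violated.
ΔS = 0: S: 1/2 → 1/2 — satisfied.
ΔL = 0, ±1 (not L=0↔0): L: 2 → 1, ΔL = -1 — satisfied.
ΔJ = 0, ±1 (not J=0↔0): J: 3/2 → 1/2, ΔJ = -1 — satisfied.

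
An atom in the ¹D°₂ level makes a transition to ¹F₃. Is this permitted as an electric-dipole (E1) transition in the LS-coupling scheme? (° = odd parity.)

ΔS = 0: S: 0 → 0 — passes.
Parity must change: odd → even — passes.
ΔJ = 0, ±1 (not J=0↔0): J: 2 → 3, ΔJ = +1 — passes.
ΔL = 0, ±1 (not L=0↔0): L: 2 → 3, ΔL = +1 — passes.
All four E1 rules are satisfied.

allowed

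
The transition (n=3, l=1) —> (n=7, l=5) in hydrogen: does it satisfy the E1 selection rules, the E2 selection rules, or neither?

Δl = 5 − 1 = +4; l_i + l_f = 6.
E1 (Δl = ±1): not satisfied.
E2 (Δl = 0,±2, l_i+l_f ≥ 2): not satisfied.

neither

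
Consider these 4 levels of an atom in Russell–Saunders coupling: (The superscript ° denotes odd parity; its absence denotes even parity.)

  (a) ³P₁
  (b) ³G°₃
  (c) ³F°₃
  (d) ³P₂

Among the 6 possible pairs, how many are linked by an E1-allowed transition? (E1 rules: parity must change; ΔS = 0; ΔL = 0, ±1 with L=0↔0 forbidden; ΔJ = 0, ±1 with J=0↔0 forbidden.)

(a)–(b): forbidden (ΔL, ΔJ).
(a)–(c): forbidden (ΔL, ΔJ).
(a)–(d): forbidden (parity).
(b)–(c): forbidden (parity).
(b)–(d): forbidden (ΔL).
(c)–(d): forbidden (ΔL).
Allowed pairs: 0 of 6.

0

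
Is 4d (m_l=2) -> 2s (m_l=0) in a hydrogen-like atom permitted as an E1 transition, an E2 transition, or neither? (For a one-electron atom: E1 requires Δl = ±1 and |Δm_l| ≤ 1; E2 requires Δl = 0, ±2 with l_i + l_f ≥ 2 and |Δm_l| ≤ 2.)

E2

Δl = 0 − 2 = -2; l_i + l_f = 2.
Δm_l = -2.
E1 (Δl = ±1, |Δm_l| ≤ 1): not satisfied.
E2 (Δl = 0,±2, l_i+l_f ≥ 2, |Δm_l| ≤ 2): satisfied.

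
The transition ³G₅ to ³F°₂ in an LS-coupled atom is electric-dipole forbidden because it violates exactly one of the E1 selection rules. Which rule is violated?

Reading off the term symbols: S 1→1, L 4→3, J 5→2, parity even→odd.
ΔS = 0: S: 1 → 1 — passes.
ΔL = 0, ±1 (not L=0↔0): L: 4 → 3, ΔL = -1 — passes.
ΔJ = 0, ±1 (not J=0↔0): J: 5 → 2, ΔJ = -3 — fails.
Parity must change: even → odd — passes.

the ΔJ = 0, ±1 rule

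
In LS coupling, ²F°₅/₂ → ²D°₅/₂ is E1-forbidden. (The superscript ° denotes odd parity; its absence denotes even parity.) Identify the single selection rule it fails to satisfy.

Parity must change: odd → odd — ✗.
ΔS = 0: S: 1/2 → 1/2 — ✓.
ΔL = 0, ±1 (not L=0↔0): L: 3 → 2, ΔL = -1 — ✓.
ΔJ = 0, ±1 (not J=0↔0): J: 5/2 → 5/2, ΔJ = +0 — ✓.

parity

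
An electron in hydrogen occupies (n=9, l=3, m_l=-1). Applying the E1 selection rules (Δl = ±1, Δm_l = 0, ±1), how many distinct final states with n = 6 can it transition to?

6

E1 requires Δl = ±1, so l_f ∈ {2, 4}; with 0 ≤ l_f ≤ n_f−1 = 5, the allowed l_f values are {2, 4}.
For l_f = 2: m_f ∈ {m_i−1, m_i, m_i+1} ∩ [−2, 2] = {-2, -1, 0} → 3 states.
For l_f = 4: m_f ∈ {m_i−1, m_i, m_i+1} ∩ [−4, 4] = {-2, -1, 0} → 3 states.
Total: 6.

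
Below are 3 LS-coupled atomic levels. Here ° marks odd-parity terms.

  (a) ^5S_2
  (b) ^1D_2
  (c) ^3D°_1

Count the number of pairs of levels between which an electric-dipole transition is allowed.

0

(a)–(b): forbidden (parity, ΔS, ΔL).
(a)–(c): forbidden (ΔS, ΔL).
(b)–(c): forbidden (ΔS).
Allowed pairs: 0 of 3.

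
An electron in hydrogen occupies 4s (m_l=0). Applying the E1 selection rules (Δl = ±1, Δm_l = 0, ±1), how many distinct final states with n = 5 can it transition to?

3

E1 requires Δl = ±1, so l_f ∈ {-1, 1}; with 0 ≤ l_f ≤ n_f−1 = 4, the allowed l_f values are {1}.
For l_f = 1: m_f ∈ {m_i−1, m_i, m_i+1} ∩ [−1, 1] = {-1, 0, 1} → 3 states.
Total: 3.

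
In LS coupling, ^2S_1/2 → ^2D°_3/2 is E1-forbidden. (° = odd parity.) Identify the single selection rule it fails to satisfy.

Reading off the term symbols: S 1/2→1/2, L 0→2, J 1/2→3/2, parity even→odd.
Parity must change: even → odd — ✓.
ΔS = 0: S: 1/2 → 1/2 — ✓.
ΔL = 0, ±1 (not L=0↔0): L: 0 → 2, ΔL = +2 — ✗.
ΔJ = 0, ±1 (not J=0↔0): J: 1/2 → 3/2, ΔJ = +1 — ✓.

the ΔL = 0, ±1 rule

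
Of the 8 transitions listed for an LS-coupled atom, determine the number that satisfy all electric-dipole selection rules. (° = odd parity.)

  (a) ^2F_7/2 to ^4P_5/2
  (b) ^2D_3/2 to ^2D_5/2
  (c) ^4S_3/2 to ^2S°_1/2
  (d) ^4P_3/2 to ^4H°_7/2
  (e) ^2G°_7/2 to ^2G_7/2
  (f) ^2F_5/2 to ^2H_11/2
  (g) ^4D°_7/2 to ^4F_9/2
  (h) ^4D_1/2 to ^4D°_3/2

(a) forbidden (parity, ΔS, ΔL fail)
(b) forbidden (parity fails)
(c) forbidden (ΔS, ΔL fail)
(d) forbidden (ΔL, ΔJ fail)
(e) allowed
(f) forbidden (parity, ΔL, ΔJ fail)
(g) allowed
(h) allowed
Total allowed: 3 of 8.

3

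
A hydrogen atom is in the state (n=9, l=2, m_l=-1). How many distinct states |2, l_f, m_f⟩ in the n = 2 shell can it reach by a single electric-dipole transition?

2

E1 requires Δl = ±1, so l_f ∈ {1, 3}; with 0 ≤ l_f ≤ n_f−1 = 1, the allowed l_f values are {1}.
For l_f = 1: m_f ∈ {m_i−1, m_i, m_i+1} ∩ [−1, 1] = {-1, 0} → 2 states.
Total: 2.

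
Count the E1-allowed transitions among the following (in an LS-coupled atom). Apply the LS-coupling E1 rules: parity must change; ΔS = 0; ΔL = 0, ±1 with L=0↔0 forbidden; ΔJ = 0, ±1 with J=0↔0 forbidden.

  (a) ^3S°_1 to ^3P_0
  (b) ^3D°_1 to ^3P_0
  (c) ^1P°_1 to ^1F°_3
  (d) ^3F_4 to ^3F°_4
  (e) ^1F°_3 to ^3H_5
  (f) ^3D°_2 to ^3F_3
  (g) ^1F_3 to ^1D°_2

5

(a) allowed
(b) allowed
(c) forbidden (parity, ΔL, ΔJ fail)
(d) allowed
(e) forbidden (ΔS, ΔL, ΔJ fail)
(f) allowed
(g) allowed
Total allowed: 5 of 7.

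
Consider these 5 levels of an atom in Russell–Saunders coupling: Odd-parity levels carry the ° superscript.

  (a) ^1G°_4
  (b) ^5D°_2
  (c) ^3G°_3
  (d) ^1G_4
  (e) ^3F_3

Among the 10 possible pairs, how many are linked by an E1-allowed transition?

2

(a)–(b): forbidden (parity, ΔS, ΔL, ΔJ).
(a)–(c): forbidden (parity, ΔS).
(a)–(d): allowed.
(a)–(e): forbidden (ΔS).
(b)–(c): forbidden (parity, ΔS, ΔL).
(b)–(d): forbidden (ΔS, ΔL, ΔJ).
(b)–(e): forbidden (ΔS).
(c)–(d): forbidden (ΔS).
(c)–(e): allowed.
(d)–(e): forbidden (parity, ΔS).
Allowed pairs: 2 of 10.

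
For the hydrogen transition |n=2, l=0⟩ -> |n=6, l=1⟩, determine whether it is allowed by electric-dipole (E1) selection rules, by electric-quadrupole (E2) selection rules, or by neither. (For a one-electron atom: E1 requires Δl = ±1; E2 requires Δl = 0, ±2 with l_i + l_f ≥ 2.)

E1

Δl = 1 − 0 = +1; l_i + l_f = 1.
E1 (Δl = ±1): satisfied.
E2 (Δl = 0,±2, l_i+l_f ≥ 2): not satisfied.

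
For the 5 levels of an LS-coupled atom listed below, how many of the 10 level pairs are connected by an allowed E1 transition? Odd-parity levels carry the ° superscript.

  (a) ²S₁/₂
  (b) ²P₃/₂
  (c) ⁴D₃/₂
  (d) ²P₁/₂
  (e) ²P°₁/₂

3

(a)–(b): forbidden (parity).
(a)–(c): forbidden (parity, ΔS, ΔL).
(a)–(d): forbidden (parity).
(a)–(e): allowed.
(b)–(c): forbidden (parity, ΔS).
(b)–(d): forbidden (parity).
(b)–(e): allowed.
(c)–(d): forbidden (parity, ΔS).
(c)–(e): forbidden (ΔS).
(d)–(e): allowed.
Allowed pairs: 3 of 10.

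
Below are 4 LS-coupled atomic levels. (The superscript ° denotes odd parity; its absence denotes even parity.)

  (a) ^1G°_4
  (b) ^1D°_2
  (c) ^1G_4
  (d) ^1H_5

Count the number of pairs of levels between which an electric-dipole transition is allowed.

(a)–(b): forbidden (parity, ΔL, ΔJ).
(a)–(c): allowed.
(a)–(d): allowed.
(b)–(c): forbidden (ΔL, ΔJ).
(b)–(d): forbidden (ΔL, ΔJ).
(c)–(d): forbidden (parity).
Allowed pairs: 2 of 6.

2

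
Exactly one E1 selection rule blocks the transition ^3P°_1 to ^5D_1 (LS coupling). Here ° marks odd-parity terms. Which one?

Reading off the term symbols: S 1→2, L 1→2, J 1→1, parity odd→even.
ΔL = 0, ±1 (not L=0↔0): L: 1 → 2, ΔL = +1 — passes.
ΔJ = 0, ±1 (not J=0↔0): J: 1 → 1, ΔJ = +0 — passes.
Parity must change: odd → even — passes.
ΔS = 0: S: 1 → 2 — fails.

the ΔS = 0 rule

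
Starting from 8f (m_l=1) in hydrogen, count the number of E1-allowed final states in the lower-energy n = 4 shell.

E1 requires Δl = ±1, so l_f ∈ {2, 4}; with 0 ≤ l_f ≤ n_f−1 = 3, the allowed l_f values are {2}.
For l_f = 2: m_f ∈ {m_i−1, m_i, m_i+1} ∩ [−2, 2] = {0, 1, 2} → 3 states.
Total: 3.

3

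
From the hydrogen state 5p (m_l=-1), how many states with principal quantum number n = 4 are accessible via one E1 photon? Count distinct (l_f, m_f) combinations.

4

E1 requires Δl = ±1, so l_f ∈ {0, 2}; with 0 ≤ l_f ≤ n_f−1 = 3, the allowed l_f values are {0, 2}.
For l_f = 0: m_f ∈ {m_i−1, m_i, m_i+1} ∩ [−0, 0] = {0} → 1 state.
For l_f = 2: m_f ∈ {m_i−1, m_i, m_i+1} ∩ [−2, 2] = {-2, -1, 0} → 3 states.
Total: 4.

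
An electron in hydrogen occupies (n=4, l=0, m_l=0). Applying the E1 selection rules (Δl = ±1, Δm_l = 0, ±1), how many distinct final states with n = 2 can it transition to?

E1 requires Δl = ±1, so l_f ∈ {-1, 1}; with 0 ≤ l_f ≤ n_f−1 = 1, the allowed l_f values are {1}.
For l_f = 1: m_f ∈ {m_i−1, m_i, m_i+1} ∩ [−1, 1] = {-1, 0, 1} → 3 states.
Total: 3.

3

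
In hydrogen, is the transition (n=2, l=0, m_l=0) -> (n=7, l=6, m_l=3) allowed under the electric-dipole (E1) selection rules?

forbidden

l: 0 → 6 (Δl = +6). Δl = ±1 violated.
Δm_l = 3 − (0) = +3. E1 requires Δm_l = 0, ±1: violated.
The transition is electric-dipole forbidden.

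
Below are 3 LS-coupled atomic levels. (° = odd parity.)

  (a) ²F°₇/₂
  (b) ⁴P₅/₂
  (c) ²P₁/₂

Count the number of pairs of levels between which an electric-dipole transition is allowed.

0

(a)–(b): forbidden (ΔS, ΔL).
(a)–(c): forbidden (ΔL, ΔJ).
(b)–(c): forbidden (parity, ΔS, ΔJ).
Allowed pairs: 0 of 3.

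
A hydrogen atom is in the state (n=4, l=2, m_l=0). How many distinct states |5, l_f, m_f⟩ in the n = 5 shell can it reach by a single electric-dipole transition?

6

E1 requires Δl = ±1, so l_f ∈ {1, 3}; with 0 ≤ l_f ≤ n_f−1 = 4, the allowed l_f values are {1, 3}.
For l_f = 1: m_f ∈ {m_i−1, m_i, m_i+1} ∩ [−1, 1] = {-1, 0, 1} → 3 states.
For l_f = 3: m_f ∈ {m_i−1, m_i, m_i+1} ∩ [−3, 3] = {-1, 0, 1} → 3 states.
Total: 6.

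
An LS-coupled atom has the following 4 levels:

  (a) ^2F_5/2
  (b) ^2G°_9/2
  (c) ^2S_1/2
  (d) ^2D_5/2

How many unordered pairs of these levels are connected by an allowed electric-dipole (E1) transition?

0

(a)–(b): forbidden (ΔJ).
(a)–(c): forbidden (parity, ΔL, ΔJ).
(a)–(d): forbidden (parity).
(b)–(c): forbidden (ΔL, ΔJ).
(b)–(d): forbidden (ΔL, ΔJ).
(c)–(d): forbidden (parity, ΔL, ΔJ).
Allowed pairs: 0 of 6.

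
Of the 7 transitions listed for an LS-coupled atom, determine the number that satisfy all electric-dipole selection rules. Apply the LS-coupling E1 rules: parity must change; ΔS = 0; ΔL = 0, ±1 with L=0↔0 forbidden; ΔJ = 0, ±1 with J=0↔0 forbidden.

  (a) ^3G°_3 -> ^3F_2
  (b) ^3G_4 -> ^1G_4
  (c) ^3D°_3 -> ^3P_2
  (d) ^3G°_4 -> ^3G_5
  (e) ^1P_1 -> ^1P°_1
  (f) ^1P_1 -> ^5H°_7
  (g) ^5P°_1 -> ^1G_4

(a) allowed
(b) forbidden (parity, ΔS fail)
(c) allowed
(d) allowed
(e) allowed
(f) forbidden (ΔS, ΔL, ΔJ fail)
(g) forbidden (ΔS, ΔL, ΔJ fail)
Total allowed: 4 of 7.

4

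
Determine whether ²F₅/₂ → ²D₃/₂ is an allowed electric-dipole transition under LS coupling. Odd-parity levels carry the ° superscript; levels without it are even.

Reading off the term symbols: S 1/2→1/2, L 3→2, J 5/2→3/2, parity even→even.
ΔS = 0: S: 1/2 → 1/2 — satisfied.
ΔL = 0, ±1 (not L=0↔0): L: 3 → 2, ΔL = -1 — satisfied.
Parity must change: even → even — violated.
ΔJ = 0, ±1 (not J=0↔0): J: 5/2 → 3/2, ΔJ = -1 — satisfied.
Rule(s) violated: parity.

forbidden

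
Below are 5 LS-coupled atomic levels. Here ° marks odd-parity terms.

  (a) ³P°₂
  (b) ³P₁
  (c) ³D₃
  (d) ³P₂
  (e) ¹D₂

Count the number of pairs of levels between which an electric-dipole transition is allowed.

(a)–(b): allowed.
(a)–(c): allowed.
(a)–(d): allowed.
(a)–(e): forbidden (ΔS).
(b)–(c): forbidden (parity, ΔJ).
(b)–(d): forbidden (parity).
(b)–(e): forbidden (parity, ΔS).
(c)–(d): forbidden (parity).
(c)–(e): forbidden (parity, ΔS).
(d)–(e): forbidden (parity, ΔS).
Allowed pairs: 3 of 10.

3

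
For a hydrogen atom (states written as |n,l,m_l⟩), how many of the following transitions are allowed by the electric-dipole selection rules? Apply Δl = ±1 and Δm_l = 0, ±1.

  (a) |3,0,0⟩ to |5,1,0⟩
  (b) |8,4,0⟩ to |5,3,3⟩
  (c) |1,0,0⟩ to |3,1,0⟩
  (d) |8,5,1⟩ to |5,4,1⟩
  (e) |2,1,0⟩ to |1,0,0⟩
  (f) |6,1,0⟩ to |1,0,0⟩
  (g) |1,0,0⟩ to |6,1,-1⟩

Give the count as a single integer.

6

(a) allowed
(b) forbidden — Δm_l = +3 (E1 requires Δm_l = 0, ±1)
(c) allowed
(d) allowed
(e) allowed
(f) allowed
(g) allowed
Total allowed: 6 of 7.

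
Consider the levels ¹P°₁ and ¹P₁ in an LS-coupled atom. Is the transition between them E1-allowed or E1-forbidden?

allowed

Reading off the term symbols: S 0→0, L 1→1, J 1→1, parity odd→even.
Parity must change: odd → even — satisfied.
ΔS = 0: S: 0 → 0 — satisfied.
ΔL = 0, ±1 (not L=0↔0): L: 1 → 1, ΔL = +0 — satisfied.
ΔJ = 0, ±1 (not J=0↔0): J: 1 → 1, ΔJ = +0 — satisfied.
All four E1 rules are satisfied.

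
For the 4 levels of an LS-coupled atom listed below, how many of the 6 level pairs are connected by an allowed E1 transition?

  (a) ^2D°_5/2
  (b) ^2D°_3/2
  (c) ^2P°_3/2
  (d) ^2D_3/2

(a)–(b): forbidden (parity).
(a)–(c): forbidden (parity).
(a)–(d): allowed.
(b)–(c): forbidden (parity).
(b)–(d): allowed.
(c)–(d): allowed.
Allowed pairs: 3 of 6.

3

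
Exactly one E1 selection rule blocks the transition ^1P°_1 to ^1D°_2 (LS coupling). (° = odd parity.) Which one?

Initial level: S=0, L=1, J=1, parity odd. Final level: S=0, L=2, J=2, parity odd.
ΔJ = 0, ±1 (not J=0↔0): J: 1 → 2, ΔJ = +1 — ok.
Parity must change: odd → odd — fails.
ΔL = 0, ±1 (not L=0↔0): L: 1 → 2, ΔL = +1 — ok.
ΔS = 0: S: 0 → 0 — ok.

parity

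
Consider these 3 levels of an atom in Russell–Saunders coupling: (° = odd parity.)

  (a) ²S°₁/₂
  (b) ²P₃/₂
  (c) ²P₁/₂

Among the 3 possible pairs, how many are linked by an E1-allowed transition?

2

(a)–(b): allowed.
(a)–(c): allowed.
(b)–(c): forbidden (parity).
Allowed pairs: 2 of 3.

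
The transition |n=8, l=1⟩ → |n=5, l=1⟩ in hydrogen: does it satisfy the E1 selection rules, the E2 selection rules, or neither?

Δl = 1 − 1 = +0; l_i + l_f = 2.
E1 (Δl = ±1): not satisfied.
E2 (Δl = 0,±2, l_i+l_f ≥ 2): satisfied.

E2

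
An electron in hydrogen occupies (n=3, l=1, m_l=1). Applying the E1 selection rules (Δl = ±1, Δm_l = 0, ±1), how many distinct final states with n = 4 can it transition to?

E1 requires Δl = ±1, so l_f ∈ {0, 2}; with 0 ≤ l_f ≤ n_f−1 = 3, the allowed l_f values are {0, 2}.
For l_f = 0: m_f ∈ {m_i−1, m_i, m_i+1} ∩ [−0, 0] = {0} → 1 state.
For l_f = 2: m_f ∈ {m_i−1, m_i, m_i+1} ∩ [−2, 2] = {0, 1, 2} → 3 states.
Total: 4.

4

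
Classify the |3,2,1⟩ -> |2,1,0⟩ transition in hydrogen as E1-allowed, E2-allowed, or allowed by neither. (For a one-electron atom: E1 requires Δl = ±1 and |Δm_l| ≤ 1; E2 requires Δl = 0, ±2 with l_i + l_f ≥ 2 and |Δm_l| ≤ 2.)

Δl = 1 − 2 = -1; l_i + l_f = 3.
Δm_l = -1.
E1 (Δl = ±1, |Δm_l| ≤ 1): satisfied.
E2 (Δl = 0,±2, l_i+l_f ≥ 2, |Δm_l| ≤ 2): not satisfied.

E1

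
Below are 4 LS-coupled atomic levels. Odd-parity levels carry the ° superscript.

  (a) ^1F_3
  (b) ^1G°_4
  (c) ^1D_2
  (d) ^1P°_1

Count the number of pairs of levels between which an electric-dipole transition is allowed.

(a)–(b): allowed.
(a)–(c): forbidden (parity).
(a)–(d): forbidden (ΔL, ΔJ).
(b)–(c): forbidden (ΔL, ΔJ).
(b)–(d): forbidden (parity, ΔL, ΔJ).
(c)–(d): allowed.
Allowed pairs: 2 of 6.

2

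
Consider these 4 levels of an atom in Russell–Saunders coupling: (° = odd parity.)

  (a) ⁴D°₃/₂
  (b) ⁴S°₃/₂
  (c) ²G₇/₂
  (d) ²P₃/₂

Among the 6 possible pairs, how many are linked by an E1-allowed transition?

(a)–(b): forbidden (parity, ΔL).
(a)–(c): forbidden (ΔS, ΔL, ΔJ).
(a)–(d): forbidden (ΔS).
(b)–(c): forbidden (ΔS, ΔL, ΔJ).
(b)–(d): forbidden (ΔS).
(c)–(d): forbidden (parity, ΔL, ΔJ).
Allowed pairs: 0 of 6.

0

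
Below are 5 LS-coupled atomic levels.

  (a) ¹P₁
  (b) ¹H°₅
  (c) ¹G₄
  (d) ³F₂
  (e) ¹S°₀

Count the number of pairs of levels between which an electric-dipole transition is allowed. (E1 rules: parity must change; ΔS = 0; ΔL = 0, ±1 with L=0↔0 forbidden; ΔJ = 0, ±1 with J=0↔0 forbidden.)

(a)–(b): forbidden (ΔL, ΔJ).
(a)–(c): forbidden (parity, ΔL, ΔJ).
(a)–(d): forbidden (parity, ΔS, ΔL).
(a)–(e): allowed.
(b)–(c): allowed.
(b)–(d): forbidden (ΔS, ΔL, ΔJ).
(b)–(e): forbidden (parity, ΔL, ΔJ).
(c)–(d): forbidden (parity, ΔS, ΔJ).
(c)–(e): forbidden (ΔL, ΔJ).
(d)–(e): forbidden (ΔS, ΔL, ΔJ).
Allowed pairs: 2 of 10.

2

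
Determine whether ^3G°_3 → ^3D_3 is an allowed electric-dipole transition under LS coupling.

forbidden

Reading off the term symbols: S 1→1, L 4→2, J 3→3, parity odd→even.
ΔS = 0: S: 1 → 1 — ok.
Parity must change: odd → even — ok.
ΔL = 0, ±1 (not L=0↔0): L: 4 → 2, ΔL = -2 — fails.
ΔJ = 0, ±1 (not J=0↔0): J: 3 → 3, ΔJ = +0 — ok.
Rule(s) violated: ΔL.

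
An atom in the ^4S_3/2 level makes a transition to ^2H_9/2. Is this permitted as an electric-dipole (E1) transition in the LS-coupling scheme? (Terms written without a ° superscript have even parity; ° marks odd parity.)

Parity must change: even → even — violated.
ΔS = 0: S: 3/2 → 1/2 — violated.
ΔL = 0, ±1 (not L=0↔0): L: 0 → 5, ΔL = +5 — violated.
ΔJ = 0, ±1 (not J=0↔0): J: 3/2 → 9/2, ΔJ = +3 — violated.
Rule(s) violated: parity, ΔS, ΔL, ΔJ.

forbidden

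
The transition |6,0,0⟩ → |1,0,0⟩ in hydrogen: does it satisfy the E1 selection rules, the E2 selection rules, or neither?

Δl = 0 − 0 = +0; l_i + l_f = 0.
Δm_l = +0.
E1 (Δl = ±1, |Δm_l| ≤ 1): not satisfied.
E2 (Δl = 0,±2, l_i+l_f ≥ 2, |Δm_l| ≤ 2): not satisfied.

neither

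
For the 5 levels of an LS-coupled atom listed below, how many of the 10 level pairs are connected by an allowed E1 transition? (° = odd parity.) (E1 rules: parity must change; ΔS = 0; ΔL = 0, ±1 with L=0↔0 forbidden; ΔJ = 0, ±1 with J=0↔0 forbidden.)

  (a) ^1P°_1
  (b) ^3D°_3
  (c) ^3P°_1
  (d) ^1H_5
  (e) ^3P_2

2

(a)–(b): forbidden (parity, ΔS, ΔJ).
(a)–(c): forbidden (parity, ΔS).
(a)–(d): forbidden (ΔL, ΔJ).
(a)–(e): forbidden (ΔS).
(b)–(c): forbidden (parity, ΔJ).
(b)–(d): forbidden (ΔS, ΔL, ΔJ).
(b)–(e): allowed.
(c)–(d): forbidden (ΔS, ΔL, ΔJ).
(c)–(e): allowed.
(d)–(e): forbidden (parity, ΔS, ΔL, ΔJ).
Allowed pairs: 2 of 10.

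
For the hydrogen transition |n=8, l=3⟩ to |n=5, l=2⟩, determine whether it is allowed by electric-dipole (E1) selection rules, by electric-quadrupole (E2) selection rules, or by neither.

Δl = 2 − 3 = -1; l_i + l_f = 5.
E1 (Δl = ±1): satisfied.
E2 (Δl = 0,±2, l_i+l_f ≥ 2): not satisfied.

E1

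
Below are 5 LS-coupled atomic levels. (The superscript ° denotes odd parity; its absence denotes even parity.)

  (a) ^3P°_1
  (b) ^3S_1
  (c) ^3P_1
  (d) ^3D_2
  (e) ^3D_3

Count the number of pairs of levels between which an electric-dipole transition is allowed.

(a)–(b): allowed.
(a)–(c): allowed.
(a)–(d): allowed.
(a)–(e): forbidden (ΔJ).
(b)–(c): forbidden (parity).
(b)–(d): forbidden (parity, ΔL).
(b)–(e): forbidden (parity, ΔL, ΔJ).
(c)–(d): forbidden (parity).
(c)–(e): forbidden (parity, ΔJ).
(d)–(e): forbidden (parity).
Allowed pairs: 3 of 10.

3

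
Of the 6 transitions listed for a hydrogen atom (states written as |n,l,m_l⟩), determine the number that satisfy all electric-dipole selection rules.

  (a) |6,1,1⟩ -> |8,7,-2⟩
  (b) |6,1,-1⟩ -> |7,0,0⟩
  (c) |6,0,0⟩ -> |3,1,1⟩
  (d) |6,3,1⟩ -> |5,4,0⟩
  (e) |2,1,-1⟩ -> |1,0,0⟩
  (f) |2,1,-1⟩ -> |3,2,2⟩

4

(a) forbidden — Δl = +6 (E1 requires Δl = ±1); Δm_l = -3 (E1 requires Δm_l = 0, ±1)
(b) allowed
(c) allowed
(d) allowed
(e) allowed
(f) forbidden — Δm_l = +3 (E1 requires Δm_l = 0, ±1)
Total allowed: 4 of 6.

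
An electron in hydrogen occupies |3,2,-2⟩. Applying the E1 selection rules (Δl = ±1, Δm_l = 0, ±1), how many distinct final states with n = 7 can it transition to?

4

E1 requires Δl = ±1, so l_f ∈ {1, 3}; with 0 ≤ l_f ≤ n_f−1 = 6, the allowed l_f values are {1, 3}.
For l_f = 1: m_f ∈ {m_i−1, m_i, m_i+1} ∩ [−1, 1] = {-1} → 1 state.
For l_f = 3: m_f ∈ {m_i−1, m_i, m_i+1} ∩ [−3, 3] = {-3, -2, -1} → 3 states.
Total: 4.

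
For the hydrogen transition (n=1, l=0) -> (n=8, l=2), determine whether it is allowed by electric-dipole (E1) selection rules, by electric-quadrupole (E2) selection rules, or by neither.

Δl = 2 − 0 = +2; l_i + l_f = 2.
E1 (Δl = ±1): not satisfied.
E2 (Δl = 0,±2, l_i+l_f ≥ 2): satisfied.

E2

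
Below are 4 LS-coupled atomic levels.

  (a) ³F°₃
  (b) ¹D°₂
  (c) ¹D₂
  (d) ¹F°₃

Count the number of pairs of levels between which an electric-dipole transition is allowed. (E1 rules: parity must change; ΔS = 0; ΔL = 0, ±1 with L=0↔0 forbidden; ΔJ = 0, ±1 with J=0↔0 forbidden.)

(a)–(b): forbidden (parity, ΔS).
(a)–(c): forbidden (ΔS).
(a)–(d): forbidden (parity, ΔS).
(b)–(c): allowed.
(b)–(d): forbidden (parity).
(c)–(d): allowed.
Allowed pairs: 2 of 6.

2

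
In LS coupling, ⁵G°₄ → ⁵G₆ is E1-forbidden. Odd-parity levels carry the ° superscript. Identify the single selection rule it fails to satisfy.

the ΔJ = 0, ±1 rule

Parity must change: odd → even — passes.
ΔJ = 0, ±1 (not J=0↔0): J: 4 → 6, ΔJ = +2 — fails.
ΔS = 0: S: 2 → 2 — passes.
ΔL = 0, ±1 (not L=0↔0): L: 4 → 4, ΔL = +0 — passes.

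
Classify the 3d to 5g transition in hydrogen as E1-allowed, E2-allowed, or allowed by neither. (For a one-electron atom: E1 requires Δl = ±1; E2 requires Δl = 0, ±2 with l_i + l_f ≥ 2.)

E2

Δl = 4 − 2 = +2; l_i + l_f = 6.
E1 (Δl = ±1): not satisfied.
E2 (Δl = 0,±2, l_i+l_f ≥ 2): satisfied.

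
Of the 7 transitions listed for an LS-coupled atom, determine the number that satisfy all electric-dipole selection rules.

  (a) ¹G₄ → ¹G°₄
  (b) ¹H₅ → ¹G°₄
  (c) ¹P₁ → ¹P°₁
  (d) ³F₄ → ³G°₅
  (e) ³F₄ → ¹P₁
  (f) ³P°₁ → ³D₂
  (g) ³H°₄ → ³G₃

6

(a) allowed
(b) allowed
(c) allowed
(d) allowed
(e) forbidden (parity, ΔS, ΔL, ΔJ fail)
(f) allowed
(g) allowed
Total allowed: 6 of 7.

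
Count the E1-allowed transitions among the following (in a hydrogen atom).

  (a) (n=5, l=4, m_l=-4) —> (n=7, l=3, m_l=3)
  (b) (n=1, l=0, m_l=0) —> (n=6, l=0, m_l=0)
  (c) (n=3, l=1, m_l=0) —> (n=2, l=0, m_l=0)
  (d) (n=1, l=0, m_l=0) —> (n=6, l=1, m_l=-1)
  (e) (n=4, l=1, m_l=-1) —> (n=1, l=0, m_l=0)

(a) forbidden — Δm_l = +7 (E1 requires Δm_l = 0, ±1)
(b) forbidden — Δl = +0 (E1 requires Δl = ±1)
(c) allowed
(d) allowed
(e) allowed
Total allowed: 3 of 5.

3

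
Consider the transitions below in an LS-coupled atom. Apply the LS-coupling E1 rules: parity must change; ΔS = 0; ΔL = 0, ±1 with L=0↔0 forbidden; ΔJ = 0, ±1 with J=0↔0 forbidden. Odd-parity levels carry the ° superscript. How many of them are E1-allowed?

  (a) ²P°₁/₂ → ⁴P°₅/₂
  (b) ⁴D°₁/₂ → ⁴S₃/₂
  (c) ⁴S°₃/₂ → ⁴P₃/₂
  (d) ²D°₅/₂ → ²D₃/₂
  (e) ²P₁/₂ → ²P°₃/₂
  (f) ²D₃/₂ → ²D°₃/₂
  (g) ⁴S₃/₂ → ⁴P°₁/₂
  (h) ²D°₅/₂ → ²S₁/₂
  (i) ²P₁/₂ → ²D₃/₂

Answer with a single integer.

(a) forbidden (parity, ΔS, ΔJ fail)
(b) forbidden (ΔL fails)
(c) allowed
(d) allowed
(e) allowed
(f) allowed
(g) allowed
(h) forbidden (ΔL, ΔJ fail)
(i) forbidden (parity fails)
Total allowed: 5 of 9.

5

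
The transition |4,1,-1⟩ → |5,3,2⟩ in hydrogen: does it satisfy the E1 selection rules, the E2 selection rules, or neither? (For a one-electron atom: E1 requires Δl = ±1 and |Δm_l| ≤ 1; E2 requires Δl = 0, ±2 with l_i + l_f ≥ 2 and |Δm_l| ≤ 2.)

neither

Δl = 3 − 1 = +2; l_i + l_f = 4.
Δm_l = +3.
E1 (Δl = ±1, |Δm_l| ≤ 1): not satisfied.
E2 (Δl = 0,±2, l_i+l_f ≥ 2, |Δm_l| ≤ 2): not satisfied.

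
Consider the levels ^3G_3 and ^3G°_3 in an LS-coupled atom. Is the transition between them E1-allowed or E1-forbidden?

allowed

Reading off the term symbols: S 1→1, L 4→4, J 3→3, parity even→odd.
ΔL = 0, ±1 (not L=0↔0): L: 4 → 4, ΔL = +0 — ok.
Parity must change: even → odd — ok.
ΔJ = 0, ±1 (not J=0↔0): J: 3 → 3, ΔJ = +0 — ok.
ΔS = 0: S: 1 → 1 — ok.
All four E1 rules are satisfied.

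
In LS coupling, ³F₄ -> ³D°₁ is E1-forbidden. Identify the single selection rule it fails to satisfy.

Initial level: S=1, L=3, J=4, parity even. Final level: S=1, L=2, J=1, parity odd.
Parity must change: even → odd — satisfied.
ΔS = 0: S: 1 → 1 — satisfied.
ΔL = 0, ±1 (not L=0↔0): L: 3 → 2, ΔL = -1 — satisfied.
ΔJ = 0, ±1 (not J=0↔0): J: 4 → 1, ΔJ = -3 — violated.

the ΔJ = 0, ±1 rule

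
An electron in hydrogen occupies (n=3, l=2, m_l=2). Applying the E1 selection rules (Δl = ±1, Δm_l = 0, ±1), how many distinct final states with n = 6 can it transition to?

4

E1 requires Δl = ±1, so l_f ∈ {1, 3}; with 0 ≤ l_f ≤ n_f−1 = 5, the allowed l_f values are {1, 3}.
For l_f = 1: m_f ∈ {m_i−1, m_i, m_i+1} ∩ [−1, 1] = {1} → 1 state.
For l_f = 3: m_f ∈ {m_i−1, m_i, m_i+1} ∩ [−3, 3] = {1, 2, 3} → 3 states.
Total: 4.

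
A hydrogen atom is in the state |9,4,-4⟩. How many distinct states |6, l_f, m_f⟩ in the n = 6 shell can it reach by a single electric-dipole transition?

E1 requires Δl = ±1, so l_f ∈ {3, 5}; with 0 ≤ l_f ≤ n_f−1 = 5, the allowed l_f values are {3, 5}.
For l_f = 3: m_f ∈ {m_i−1, m_i, m_i+1} ∩ [−3, 3] = {-3} → 1 state.
For l_f = 5: m_f ∈ {m_i−1, m_i, m_i+1} ∩ [−5, 5] = {-5, -4, -3} → 3 states.
Total: 4.

4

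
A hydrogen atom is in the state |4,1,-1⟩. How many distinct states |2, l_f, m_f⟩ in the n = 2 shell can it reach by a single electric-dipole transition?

E1 requires Δl = ±1, so l_f ∈ {0, 2}; with 0 ≤ l_f ≤ n_f−1 = 1, the allowed l_f values are {0}.
For l_f = 0: m_f ∈ {m_i−1, m_i, m_i+1} ∩ [−0, 0] = {0} → 1 state.
Total: 1.

1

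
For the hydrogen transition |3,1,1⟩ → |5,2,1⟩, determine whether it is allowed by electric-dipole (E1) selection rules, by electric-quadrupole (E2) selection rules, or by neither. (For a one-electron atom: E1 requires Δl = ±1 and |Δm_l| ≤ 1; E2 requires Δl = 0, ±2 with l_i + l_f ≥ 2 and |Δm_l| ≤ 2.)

E1

Δl = 2 − 1 = +1; l_i + l_f = 3.
Δm_l = +0.
E1 (Δl = ±1, |Δm_l| ≤ 1): satisfied.
E2 (Δl = 0,±2, l_i+l_f ≥ 2, |Δm_l| ≤ 2): not satisfied.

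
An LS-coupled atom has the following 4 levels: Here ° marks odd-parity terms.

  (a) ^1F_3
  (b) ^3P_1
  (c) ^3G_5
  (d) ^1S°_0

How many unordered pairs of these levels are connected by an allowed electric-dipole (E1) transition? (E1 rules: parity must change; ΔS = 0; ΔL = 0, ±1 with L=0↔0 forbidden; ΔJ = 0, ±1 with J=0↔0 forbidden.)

0

(a)–(b): forbidden (parity, ΔS, ΔL, ΔJ).
(a)–(c): forbidden (parity, ΔS, ΔJ).
(a)–(d): forbidden (ΔL, ΔJ).
(b)–(c): forbidden (parity, ΔL, ΔJ).
(b)–(d): forbidden (ΔS).
(c)–(d): forbidden (ΔS, ΔL, ΔJ).
Allowed pairs: 0 of 6.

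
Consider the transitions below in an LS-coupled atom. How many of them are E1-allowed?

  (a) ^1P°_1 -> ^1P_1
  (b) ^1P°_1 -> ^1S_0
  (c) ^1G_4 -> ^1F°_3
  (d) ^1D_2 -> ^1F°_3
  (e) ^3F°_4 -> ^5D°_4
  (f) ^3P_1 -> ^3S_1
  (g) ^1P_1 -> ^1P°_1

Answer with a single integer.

(a) allowed
(b) allowed
(c) allowed
(d) allowed
(e) forbidden (parity, ΔS fail)
(f) forbidden (parity fails)
(g) allowed
Total allowed: 5 of 7.

5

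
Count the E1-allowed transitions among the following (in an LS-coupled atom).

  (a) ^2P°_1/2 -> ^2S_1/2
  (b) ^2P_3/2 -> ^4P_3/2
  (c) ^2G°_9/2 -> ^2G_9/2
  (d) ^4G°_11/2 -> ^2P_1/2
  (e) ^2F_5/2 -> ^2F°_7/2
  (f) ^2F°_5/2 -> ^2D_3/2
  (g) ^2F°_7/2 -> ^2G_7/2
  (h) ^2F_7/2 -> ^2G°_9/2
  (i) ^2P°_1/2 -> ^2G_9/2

6

(a) allowed
(b) forbidden (parity, ΔS fail)
(c) allowed
(d) forbidden (ΔS, ΔL, ΔJ fail)
(e) allowed
(f) allowed
(g) allowed
(h) allowed
(i) forbidden (ΔL, ΔJ fail)
Total allowed: 6 of 9.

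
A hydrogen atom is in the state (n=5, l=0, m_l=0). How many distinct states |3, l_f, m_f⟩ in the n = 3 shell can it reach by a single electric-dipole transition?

E1 requires Δl = ±1, so l_f ∈ {-1, 1}; with 0 ≤ l_f ≤ n_f−1 = 2, the allowed l_f values are {1}.
For l_f = 1: m_f ∈ {m_i−1, m_i, m_i+1} ∩ [−1, 1] = {-1, 0, 1} → 3 states.
Total: 3.

3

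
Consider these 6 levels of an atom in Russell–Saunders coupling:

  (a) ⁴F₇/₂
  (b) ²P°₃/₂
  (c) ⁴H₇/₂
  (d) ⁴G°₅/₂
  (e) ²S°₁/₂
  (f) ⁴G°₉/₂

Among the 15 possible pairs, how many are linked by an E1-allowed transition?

4

(a)–(b): forbidden (ΔS, ΔL, ΔJ).
(a)–(c): forbidden (parity, ΔL).
(a)–(d): allowed.
(a)–(e): forbidden (ΔS, ΔL, ΔJ).
(a)–(f): allowed.
(b)–(c): forbidden (ΔS, ΔL, ΔJ).
(b)–(d): forbidden (parity, ΔS, ΔL).
(b)–(e): forbidden (parity).
(b)–(f): forbidden (parity, ΔS, ΔL, ΔJ).
(c)–(d): allowed.
(c)–(e): forbidden (ΔS, ΔL, ΔJ).
(c)–(f): allowed.
(d)–(e): forbidden (parity, ΔS, ΔL, ΔJ).
(d)–(f): forbidden (parity, ΔJ).
(e)–(f): forbidden (parity, ΔS, ΔL, ΔJ).
Allowed pairs: 4 of 15.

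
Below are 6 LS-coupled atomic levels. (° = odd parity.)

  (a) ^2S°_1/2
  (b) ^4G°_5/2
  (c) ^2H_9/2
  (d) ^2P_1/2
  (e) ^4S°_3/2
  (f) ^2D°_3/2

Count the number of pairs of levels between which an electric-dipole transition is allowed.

(a)–(b): forbidden (parity, ΔS, ΔL, ΔJ).
(a)–(c): forbidden (ΔL, ΔJ).
(a)–(d): allowed.
(a)–(e): forbidden (parity, ΔS, ΔL).
(a)–(f): forbidden (parity, ΔL).
(b)–(c): forbidden (ΔS, ΔJ).
(b)–(d): forbidden (ΔS, ΔL, ΔJ).
(b)–(e): forbidden (parity, ΔL).
(b)–(f): forbidden (parity, ΔS, ΔL).
(c)–(d): forbidden (parity, ΔL, ΔJ).
(c)–(e): forbidden (ΔS, ΔL, ΔJ).
(c)–(f): forbidden (ΔL, ΔJ).
(d)–(e): forbidden (ΔS).
(d)–(f): allowed.
(e)–(f): forbidden (parity, ΔS, ΔL).
Allowed pairs: 2 of 15.

2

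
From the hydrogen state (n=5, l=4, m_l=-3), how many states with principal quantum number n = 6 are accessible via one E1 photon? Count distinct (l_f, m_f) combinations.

5

E1 requires Δl = ±1, so l_f ∈ {3, 5}; with 0 ≤ l_f ≤ n_f−1 = 5, the allowed l_f values are {3, 5}.
For l_f = 3: m_f ∈ {m_i−1, m_i, m_i+1} ∩ [−3, 3] = {-3, -2} → 2 states.
For l_f = 5: m_f ∈ {m_i−1, m_i, m_i+1} ∩ [−5, 5] = {-4, -3, -2} → 3 states.
Total: 5.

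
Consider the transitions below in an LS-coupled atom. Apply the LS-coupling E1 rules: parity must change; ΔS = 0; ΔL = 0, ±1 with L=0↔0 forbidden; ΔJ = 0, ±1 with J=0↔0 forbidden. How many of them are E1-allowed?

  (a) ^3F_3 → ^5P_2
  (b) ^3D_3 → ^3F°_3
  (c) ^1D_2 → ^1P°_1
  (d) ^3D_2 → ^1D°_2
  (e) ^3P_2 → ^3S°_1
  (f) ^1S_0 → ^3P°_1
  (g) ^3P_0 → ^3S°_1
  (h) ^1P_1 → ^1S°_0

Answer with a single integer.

5

(a) forbidden (parity, ΔS, ΔL fail)
(b) allowed
(c) allowed
(d) forbidden (ΔS fails)
(e) allowed
(f) forbidden (ΔS fails)
(g) allowed
(h) allowed
Total allowed: 5 of 8.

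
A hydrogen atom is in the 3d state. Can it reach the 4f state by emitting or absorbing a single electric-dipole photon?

l: 2 → 3 (Δl = +1). Δl = ±1 ok.
All E1 selection rules are satisfied.

allowed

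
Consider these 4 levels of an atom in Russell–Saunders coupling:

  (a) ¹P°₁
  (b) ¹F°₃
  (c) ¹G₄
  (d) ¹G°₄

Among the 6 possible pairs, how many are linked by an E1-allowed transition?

2

(a)–(b): forbidden (parity, ΔL, ΔJ).
(a)–(c): forbidden (ΔL, ΔJ).
(a)–(d): forbidden (parity, ΔL, ΔJ).
(b)–(c): allowed.
(b)–(d): forbidden (parity).
(c)–(d): allowed.
Allowed pairs: 2 of 6.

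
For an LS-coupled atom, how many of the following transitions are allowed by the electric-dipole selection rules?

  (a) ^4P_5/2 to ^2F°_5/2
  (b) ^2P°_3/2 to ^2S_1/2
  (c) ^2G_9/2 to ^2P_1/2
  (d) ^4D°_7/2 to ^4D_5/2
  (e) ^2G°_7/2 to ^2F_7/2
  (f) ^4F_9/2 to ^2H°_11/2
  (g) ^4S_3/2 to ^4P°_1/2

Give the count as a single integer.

4

(a) forbidden (ΔS, ΔL fail)
(b) allowed
(c) forbidden (parity, ΔL, ΔJ fail)
(d) allowed
(e) allowed
(f) forbidden (ΔS, ΔL fail)
(g) allowed
Total allowed: 4 of 7.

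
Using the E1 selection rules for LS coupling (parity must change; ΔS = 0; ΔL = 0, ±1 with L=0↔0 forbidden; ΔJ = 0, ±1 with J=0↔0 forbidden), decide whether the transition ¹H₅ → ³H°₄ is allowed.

forbidden

Reading off the term symbols: S 0→1, L 5→5, J 5→4, parity even→odd.
Parity must change: even → odd — ✓.
ΔS = 0: S: 0 → 1 — ✗.
ΔL = 0, ±1 (not L=0↔0): L: 5 → 5, ΔL = +0 — ✓.
ΔJ = 0, ±1 (not J=0↔0): J: 5 → 4, ΔJ = -1 — ✓.
Rule(s) violated: ΔS.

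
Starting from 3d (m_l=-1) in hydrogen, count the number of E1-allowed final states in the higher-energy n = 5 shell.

E1 requires Δl = ±1, so l_f ∈ {1, 3}; with 0 ≤ l_f ≤ n_f−1 = 4, the allowed l_f values are {1, 3}.
For l_f = 1: m_f ∈ {m_i−1, m_i, m_i+1} ∩ [−1, 1] = {-1, 0} → 2 states.
For l_f = 3: m_f ∈ {m_i−1, m_i, m_i+1} ∩ [−3, 3] = {-2, -1, 0} → 3 states.
Total: 5.

5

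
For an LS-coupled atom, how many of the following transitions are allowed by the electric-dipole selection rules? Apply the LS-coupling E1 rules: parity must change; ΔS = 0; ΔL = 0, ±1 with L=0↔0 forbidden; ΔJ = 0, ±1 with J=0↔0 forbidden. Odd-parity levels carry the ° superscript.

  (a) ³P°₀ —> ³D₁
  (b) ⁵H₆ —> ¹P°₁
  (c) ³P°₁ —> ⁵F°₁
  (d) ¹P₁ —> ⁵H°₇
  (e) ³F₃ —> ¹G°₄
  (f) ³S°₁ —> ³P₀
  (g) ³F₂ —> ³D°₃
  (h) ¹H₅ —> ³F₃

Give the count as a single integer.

(a) allowed
(b) forbidden (ΔS, ΔL, ΔJ fail)
(c) forbidden (parity, ΔS, ΔL fail)
(d) forbidden (ΔS, ΔL, ΔJ fail)
(e) forbidden (ΔS fails)
(f) allowed
(g) allowed
(h) forbidden (parity, ΔS, ΔL, ΔJ fail)
Total allowed: 3 of 8.

3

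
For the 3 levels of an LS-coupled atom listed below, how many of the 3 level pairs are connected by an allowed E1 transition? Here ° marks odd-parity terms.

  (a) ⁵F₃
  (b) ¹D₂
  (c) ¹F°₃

1

(a)–(b): forbidden (parity, ΔS).
(a)–(c): forbidden (ΔS).
(b)–(c): allowed.
Allowed pairs: 1 of 3.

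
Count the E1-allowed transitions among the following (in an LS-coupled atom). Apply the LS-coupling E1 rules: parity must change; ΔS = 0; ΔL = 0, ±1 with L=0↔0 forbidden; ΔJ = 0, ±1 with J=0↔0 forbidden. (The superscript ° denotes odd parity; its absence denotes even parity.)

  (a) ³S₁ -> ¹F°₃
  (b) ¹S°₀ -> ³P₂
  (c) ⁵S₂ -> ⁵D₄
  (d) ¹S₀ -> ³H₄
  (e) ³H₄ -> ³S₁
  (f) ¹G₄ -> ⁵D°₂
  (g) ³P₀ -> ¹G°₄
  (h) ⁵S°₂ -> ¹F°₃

0

(a) forbidden (ΔS, ΔL, ΔJ fail)
(b) forbidden (ΔS, ΔJ fail)
(c) forbidden (parity, ΔL, ΔJ fail)
(d) forbidden (parity, ΔS, ΔL, ΔJ fail)
(e) forbidden (parity, ΔL, ΔJ fail)
(f) forbidden (ΔS, ΔL, ΔJ fail)
(g) forbidden (ΔS, ΔL, ΔJ fail)
(h) forbidden (parity, ΔS, ΔL fail)
Total allowed: 0 of 8.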